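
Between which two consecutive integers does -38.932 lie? -39 and -38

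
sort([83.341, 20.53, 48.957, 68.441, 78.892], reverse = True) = [83.341, 78.892, 68.441, 48.957, 20.53]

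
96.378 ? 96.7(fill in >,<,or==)<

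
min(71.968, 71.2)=71.2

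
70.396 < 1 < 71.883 False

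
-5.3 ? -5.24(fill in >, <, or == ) <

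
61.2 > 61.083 True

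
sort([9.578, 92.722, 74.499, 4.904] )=[4.904, 9.578, 74.499, 92.722]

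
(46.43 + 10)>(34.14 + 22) True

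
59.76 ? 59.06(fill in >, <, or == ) >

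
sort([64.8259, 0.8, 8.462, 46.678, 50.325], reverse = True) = [64.8259, 50.325, 46.678, 8.462, 0.8]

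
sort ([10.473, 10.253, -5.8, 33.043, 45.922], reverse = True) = [45.922, 33.043, 10.473, 10.253, -5.8]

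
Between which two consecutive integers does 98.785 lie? 98 and 99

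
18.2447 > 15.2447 True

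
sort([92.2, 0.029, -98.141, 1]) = [-98.141, 0.029, 1, 92.2]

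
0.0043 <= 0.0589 True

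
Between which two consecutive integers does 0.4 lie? 0 and 1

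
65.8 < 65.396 False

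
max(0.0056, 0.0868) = 0.0868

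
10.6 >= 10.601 False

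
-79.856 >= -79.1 False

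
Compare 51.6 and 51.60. They are equal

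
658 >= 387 True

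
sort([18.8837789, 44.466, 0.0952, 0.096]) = [0.0952, 0.096, 18.8837789, 44.466]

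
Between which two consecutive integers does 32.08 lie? 32 and 33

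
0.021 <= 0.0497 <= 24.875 True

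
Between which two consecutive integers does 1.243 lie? 1 and 2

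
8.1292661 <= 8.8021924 True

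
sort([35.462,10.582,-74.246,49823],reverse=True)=[49823,35.462,10.582,-74.246]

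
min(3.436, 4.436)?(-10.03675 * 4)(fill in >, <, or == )>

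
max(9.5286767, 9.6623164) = 9.6623164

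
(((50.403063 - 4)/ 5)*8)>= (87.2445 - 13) True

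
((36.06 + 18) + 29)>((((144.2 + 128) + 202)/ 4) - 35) False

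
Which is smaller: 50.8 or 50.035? 50.035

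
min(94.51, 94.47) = 94.47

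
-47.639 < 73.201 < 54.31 False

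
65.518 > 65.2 True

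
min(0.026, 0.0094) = 0.0094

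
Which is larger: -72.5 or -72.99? -72.5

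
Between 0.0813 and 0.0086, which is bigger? 0.0813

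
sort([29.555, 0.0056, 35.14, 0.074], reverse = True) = [35.14, 29.555, 0.074, 0.0056]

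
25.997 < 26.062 True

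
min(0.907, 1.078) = 0.907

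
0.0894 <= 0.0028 False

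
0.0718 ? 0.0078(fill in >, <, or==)>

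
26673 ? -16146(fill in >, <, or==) >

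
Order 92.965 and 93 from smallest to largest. 92.965, 93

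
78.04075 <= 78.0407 False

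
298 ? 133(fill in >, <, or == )>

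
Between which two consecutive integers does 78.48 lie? 78 and 79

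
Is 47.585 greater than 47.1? Yes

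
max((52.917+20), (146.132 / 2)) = 73.066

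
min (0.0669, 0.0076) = 0.0076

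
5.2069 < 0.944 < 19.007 False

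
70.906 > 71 False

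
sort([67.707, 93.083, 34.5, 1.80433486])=[1.80433486, 34.5, 67.707, 93.083]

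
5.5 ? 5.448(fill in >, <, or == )>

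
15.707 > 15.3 True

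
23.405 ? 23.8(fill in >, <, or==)<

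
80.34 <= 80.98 True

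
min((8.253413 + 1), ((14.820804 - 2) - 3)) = 9.253413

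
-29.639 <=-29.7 False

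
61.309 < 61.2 False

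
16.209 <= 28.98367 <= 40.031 True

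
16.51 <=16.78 True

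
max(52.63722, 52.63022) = 52.63722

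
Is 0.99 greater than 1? No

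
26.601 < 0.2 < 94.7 False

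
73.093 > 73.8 False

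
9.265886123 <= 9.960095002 True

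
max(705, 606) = 705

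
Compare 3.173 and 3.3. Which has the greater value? 3.3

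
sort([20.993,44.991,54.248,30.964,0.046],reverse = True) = [54.248,44.991,30.964,20.993,0.046]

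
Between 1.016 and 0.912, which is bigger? 1.016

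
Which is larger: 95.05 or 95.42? 95.42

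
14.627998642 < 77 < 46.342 False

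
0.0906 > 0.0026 True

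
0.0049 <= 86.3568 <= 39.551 False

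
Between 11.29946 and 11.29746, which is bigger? 11.29946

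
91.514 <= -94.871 False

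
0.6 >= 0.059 True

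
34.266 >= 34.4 False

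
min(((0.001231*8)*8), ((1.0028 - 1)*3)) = 0.0084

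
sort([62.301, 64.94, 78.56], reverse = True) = [78.56, 64.94, 62.301]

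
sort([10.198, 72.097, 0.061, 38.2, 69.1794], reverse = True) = [72.097, 69.1794, 38.2, 10.198, 0.061]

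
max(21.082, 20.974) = 21.082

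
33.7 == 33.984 False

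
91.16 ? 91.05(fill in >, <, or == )>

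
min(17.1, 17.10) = 17.1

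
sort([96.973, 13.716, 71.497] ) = [13.716, 71.497, 96.973]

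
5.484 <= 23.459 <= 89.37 True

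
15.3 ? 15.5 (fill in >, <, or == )<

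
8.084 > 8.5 False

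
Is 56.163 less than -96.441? No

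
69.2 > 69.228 False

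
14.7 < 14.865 True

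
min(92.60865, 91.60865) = 91.60865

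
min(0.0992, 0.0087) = 0.0087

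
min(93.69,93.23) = 93.23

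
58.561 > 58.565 False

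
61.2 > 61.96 False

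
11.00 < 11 False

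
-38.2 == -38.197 False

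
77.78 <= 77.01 False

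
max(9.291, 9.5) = 9.5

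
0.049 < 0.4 True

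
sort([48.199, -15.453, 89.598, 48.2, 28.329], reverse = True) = [89.598, 48.2, 48.199, 28.329, -15.453]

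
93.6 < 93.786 True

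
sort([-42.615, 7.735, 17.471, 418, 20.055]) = [-42.615, 7.735, 17.471, 20.055, 418]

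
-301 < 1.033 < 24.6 True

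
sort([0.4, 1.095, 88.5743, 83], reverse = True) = [88.5743, 83, 1.095, 0.4]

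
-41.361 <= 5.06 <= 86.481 True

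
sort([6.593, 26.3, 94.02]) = [6.593, 26.3, 94.02]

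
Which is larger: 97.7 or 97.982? 97.982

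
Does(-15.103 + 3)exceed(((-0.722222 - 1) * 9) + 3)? Yes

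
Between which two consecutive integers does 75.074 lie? 75 and 76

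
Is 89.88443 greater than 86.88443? Yes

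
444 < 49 False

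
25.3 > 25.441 False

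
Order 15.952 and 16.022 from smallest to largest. 15.952, 16.022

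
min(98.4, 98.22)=98.22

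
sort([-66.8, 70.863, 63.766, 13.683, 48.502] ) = [-66.8, 13.683, 48.502, 63.766, 70.863]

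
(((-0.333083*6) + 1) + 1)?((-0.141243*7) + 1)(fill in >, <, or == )<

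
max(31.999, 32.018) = 32.018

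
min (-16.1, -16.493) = -16.493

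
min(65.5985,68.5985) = 65.5985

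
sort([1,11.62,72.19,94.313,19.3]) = [1,11.62,19.3,72.19,94.313]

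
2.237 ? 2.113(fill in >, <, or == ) >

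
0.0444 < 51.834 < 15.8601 False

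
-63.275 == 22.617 False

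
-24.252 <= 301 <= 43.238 False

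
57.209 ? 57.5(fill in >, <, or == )<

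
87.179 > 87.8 False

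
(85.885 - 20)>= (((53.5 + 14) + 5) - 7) True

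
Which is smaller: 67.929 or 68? 67.929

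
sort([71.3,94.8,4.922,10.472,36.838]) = [4.922,10.472,36.838,71.3,94.8]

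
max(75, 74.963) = 75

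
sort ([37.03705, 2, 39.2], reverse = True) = [39.2, 37.03705, 2]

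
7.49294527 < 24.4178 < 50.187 True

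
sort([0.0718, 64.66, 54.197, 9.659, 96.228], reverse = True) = [96.228, 64.66, 54.197, 9.659, 0.0718]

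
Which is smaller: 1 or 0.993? 0.993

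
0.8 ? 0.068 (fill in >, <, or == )>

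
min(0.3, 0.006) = 0.006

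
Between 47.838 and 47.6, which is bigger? 47.838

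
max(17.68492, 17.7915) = 17.7915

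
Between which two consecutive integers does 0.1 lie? 0 and 1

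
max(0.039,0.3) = 0.3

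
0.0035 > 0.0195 False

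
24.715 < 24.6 False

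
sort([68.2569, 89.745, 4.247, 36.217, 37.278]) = [4.247, 36.217, 37.278, 68.2569, 89.745]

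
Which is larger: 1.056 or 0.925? 1.056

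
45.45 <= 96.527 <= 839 True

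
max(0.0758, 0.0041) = 0.0758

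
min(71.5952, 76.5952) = 71.5952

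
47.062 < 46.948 False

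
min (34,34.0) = 34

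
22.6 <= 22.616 True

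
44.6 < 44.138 False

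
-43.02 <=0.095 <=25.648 True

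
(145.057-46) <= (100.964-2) False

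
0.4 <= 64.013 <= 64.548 True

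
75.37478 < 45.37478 False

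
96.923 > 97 False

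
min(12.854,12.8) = 12.8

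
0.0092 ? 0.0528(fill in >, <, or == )<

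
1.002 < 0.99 False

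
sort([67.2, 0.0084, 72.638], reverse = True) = [72.638, 67.2, 0.0084]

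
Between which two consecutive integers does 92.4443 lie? 92 and 93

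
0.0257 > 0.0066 True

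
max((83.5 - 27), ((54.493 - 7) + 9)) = 56.5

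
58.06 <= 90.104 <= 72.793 False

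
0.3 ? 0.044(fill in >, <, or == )>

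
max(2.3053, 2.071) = 2.3053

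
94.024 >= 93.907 True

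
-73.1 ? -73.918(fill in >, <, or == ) >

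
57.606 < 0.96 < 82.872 False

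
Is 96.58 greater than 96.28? Yes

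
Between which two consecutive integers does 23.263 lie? 23 and 24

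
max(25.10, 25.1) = 25.1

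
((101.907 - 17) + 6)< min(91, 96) True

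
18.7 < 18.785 True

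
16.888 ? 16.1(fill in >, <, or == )>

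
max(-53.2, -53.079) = -53.079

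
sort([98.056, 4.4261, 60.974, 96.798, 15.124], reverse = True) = [98.056, 96.798, 60.974, 15.124, 4.4261]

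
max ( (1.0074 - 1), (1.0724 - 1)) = 0.0724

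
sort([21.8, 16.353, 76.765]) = [16.353, 21.8, 76.765]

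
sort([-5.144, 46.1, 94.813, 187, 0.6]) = [-5.144, 0.6, 46.1, 94.813, 187]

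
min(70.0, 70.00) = 70.0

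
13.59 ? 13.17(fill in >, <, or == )>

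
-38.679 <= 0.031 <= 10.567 True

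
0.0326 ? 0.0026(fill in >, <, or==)>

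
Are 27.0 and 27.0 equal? Yes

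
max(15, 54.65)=54.65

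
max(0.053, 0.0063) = 0.053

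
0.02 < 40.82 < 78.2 True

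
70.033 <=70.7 True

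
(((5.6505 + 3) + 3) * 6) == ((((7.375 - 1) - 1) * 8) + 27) False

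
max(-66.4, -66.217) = -66.217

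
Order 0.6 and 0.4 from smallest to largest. 0.4, 0.6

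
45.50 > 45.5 False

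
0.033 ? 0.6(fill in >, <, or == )<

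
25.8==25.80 True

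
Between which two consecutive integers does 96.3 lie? 96 and 97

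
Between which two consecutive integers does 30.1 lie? 30 and 31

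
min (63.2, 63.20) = 63.2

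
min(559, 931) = 559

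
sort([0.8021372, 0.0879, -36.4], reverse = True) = [0.8021372, 0.0879, -36.4]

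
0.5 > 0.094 True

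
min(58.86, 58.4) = 58.4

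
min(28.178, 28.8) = 28.178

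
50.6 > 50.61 False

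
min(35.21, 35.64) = 35.21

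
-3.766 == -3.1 False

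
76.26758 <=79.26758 True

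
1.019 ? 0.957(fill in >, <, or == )>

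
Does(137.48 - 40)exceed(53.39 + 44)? Yes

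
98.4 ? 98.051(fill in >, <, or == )>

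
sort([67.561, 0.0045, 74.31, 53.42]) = [0.0045, 53.42, 67.561, 74.31]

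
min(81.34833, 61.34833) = 61.34833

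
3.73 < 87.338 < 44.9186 False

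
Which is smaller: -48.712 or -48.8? -48.8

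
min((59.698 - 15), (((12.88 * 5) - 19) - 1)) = 44.4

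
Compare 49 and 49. They are equal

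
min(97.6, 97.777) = 97.6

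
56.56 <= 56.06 False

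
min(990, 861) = 861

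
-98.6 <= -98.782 False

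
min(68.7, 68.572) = 68.572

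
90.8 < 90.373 False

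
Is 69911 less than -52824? No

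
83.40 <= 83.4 True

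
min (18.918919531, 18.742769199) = 18.742769199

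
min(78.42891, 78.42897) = 78.42891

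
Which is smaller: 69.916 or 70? 69.916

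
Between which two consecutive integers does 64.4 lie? 64 and 65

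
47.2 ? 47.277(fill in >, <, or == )<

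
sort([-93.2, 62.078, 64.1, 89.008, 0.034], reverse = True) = [89.008, 64.1, 62.078, 0.034, -93.2]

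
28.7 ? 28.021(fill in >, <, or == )>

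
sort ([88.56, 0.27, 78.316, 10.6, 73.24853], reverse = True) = [88.56, 78.316, 73.24853, 10.6, 0.27]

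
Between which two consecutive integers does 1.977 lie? 1 and 2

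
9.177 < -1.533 False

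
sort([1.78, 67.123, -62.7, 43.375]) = [-62.7, 1.78, 43.375, 67.123]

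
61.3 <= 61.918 True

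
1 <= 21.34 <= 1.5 False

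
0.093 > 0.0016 True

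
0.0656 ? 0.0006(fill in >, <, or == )>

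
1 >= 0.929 True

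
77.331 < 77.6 True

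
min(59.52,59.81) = 59.52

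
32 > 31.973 True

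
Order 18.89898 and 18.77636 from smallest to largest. 18.77636, 18.89898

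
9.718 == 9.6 False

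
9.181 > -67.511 True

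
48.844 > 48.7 True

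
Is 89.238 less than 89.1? No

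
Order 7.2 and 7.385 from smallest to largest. 7.2, 7.385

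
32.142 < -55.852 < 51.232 False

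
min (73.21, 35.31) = 35.31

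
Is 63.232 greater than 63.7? No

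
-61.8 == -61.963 False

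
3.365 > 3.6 False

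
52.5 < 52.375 False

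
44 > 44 False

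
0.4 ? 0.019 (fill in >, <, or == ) >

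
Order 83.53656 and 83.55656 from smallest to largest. 83.53656, 83.55656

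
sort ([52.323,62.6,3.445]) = [3.445,52.323,62.6]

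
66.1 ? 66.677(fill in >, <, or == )<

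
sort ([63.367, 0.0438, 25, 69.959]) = [0.0438, 25, 63.367, 69.959]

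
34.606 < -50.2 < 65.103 False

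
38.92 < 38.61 False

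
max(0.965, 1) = 1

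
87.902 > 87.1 True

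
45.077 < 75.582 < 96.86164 True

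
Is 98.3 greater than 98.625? No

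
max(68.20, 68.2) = 68.2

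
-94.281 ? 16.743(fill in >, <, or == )<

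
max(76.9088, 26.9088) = 76.9088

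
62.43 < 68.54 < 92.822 True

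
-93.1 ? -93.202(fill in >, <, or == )>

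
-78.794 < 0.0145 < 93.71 True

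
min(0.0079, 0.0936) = 0.0079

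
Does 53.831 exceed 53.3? Yes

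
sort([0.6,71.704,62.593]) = [0.6,62.593,71.704]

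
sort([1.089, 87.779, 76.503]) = [1.089, 76.503, 87.779]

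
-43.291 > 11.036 False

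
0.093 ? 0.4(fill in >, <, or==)<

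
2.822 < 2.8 False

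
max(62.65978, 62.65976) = 62.65978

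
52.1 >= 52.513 False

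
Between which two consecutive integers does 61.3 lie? 61 and 62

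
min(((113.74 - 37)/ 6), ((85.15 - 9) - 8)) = 12.79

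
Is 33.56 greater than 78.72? No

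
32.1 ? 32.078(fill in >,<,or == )>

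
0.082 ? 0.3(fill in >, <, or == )<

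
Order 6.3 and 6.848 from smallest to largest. 6.3, 6.848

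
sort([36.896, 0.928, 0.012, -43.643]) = [-43.643, 0.012, 0.928, 36.896]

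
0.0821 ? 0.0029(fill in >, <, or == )>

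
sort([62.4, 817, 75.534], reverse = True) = [817, 75.534, 62.4]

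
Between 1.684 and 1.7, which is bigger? 1.7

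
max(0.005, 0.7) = 0.7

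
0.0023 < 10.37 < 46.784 True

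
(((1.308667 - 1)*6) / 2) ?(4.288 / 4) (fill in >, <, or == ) <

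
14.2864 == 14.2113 False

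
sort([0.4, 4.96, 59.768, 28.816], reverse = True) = [59.768, 28.816, 4.96, 0.4]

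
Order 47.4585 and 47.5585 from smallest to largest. 47.4585, 47.5585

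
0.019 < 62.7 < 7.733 False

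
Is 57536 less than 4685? No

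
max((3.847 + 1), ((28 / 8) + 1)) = 4.847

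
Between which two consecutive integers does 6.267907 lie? 6 and 7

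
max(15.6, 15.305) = 15.6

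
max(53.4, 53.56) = 53.56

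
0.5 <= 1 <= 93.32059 True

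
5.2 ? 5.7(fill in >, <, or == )<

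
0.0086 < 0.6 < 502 True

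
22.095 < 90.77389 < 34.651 False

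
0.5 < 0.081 False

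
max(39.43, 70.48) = 70.48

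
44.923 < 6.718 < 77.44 False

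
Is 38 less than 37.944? No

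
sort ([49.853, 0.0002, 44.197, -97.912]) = [-97.912, 0.0002, 44.197, 49.853]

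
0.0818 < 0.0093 False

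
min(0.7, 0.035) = 0.035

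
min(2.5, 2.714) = 2.5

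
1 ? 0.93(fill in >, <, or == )>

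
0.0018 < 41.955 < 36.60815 False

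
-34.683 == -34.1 False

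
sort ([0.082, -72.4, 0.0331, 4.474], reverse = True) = [4.474, 0.082, 0.0331, -72.4]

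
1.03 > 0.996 True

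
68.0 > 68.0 False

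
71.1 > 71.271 False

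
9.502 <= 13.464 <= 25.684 True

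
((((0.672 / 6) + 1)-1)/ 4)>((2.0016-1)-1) True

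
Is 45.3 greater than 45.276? Yes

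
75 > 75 False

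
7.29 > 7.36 False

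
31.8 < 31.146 False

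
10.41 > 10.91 False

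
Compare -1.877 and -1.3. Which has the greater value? -1.3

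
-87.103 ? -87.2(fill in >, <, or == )>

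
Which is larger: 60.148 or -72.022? 60.148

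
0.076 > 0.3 False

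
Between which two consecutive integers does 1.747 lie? 1 and 2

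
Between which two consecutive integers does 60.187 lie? 60 and 61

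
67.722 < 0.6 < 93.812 False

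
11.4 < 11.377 False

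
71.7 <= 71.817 True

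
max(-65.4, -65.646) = -65.4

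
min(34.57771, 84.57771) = 34.57771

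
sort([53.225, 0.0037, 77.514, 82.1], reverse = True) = [82.1, 77.514, 53.225, 0.0037]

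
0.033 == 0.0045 False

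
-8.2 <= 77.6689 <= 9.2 False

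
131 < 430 True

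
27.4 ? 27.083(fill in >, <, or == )>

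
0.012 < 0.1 True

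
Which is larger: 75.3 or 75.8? 75.8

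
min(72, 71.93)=71.93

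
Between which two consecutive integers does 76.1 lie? 76 and 77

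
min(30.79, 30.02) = 30.02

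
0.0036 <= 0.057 True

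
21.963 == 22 False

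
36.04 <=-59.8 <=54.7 False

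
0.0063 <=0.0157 True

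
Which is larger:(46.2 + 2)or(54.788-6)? (54.788-6)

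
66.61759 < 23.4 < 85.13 False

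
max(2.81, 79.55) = 79.55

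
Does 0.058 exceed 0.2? No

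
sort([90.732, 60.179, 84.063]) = [60.179, 84.063, 90.732]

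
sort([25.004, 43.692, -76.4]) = [-76.4, 25.004, 43.692]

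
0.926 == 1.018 False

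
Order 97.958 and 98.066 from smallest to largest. 97.958, 98.066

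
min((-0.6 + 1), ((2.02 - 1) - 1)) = 0.02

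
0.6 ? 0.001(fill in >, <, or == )>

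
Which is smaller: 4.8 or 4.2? 4.2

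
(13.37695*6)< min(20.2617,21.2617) False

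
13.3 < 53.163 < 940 True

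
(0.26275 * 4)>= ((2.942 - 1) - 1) True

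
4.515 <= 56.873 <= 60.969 True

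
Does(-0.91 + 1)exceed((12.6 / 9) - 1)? No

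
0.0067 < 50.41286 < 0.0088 False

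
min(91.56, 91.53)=91.53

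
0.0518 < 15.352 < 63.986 True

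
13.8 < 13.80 False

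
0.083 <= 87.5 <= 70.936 False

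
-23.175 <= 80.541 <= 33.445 False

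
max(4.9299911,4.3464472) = 4.9299911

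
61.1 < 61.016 False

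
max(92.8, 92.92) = 92.92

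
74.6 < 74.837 True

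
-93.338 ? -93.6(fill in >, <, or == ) >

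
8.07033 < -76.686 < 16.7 False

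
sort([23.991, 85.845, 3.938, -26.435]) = [-26.435, 3.938, 23.991, 85.845]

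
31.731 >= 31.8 False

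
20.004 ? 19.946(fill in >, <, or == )>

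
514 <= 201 False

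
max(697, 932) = 932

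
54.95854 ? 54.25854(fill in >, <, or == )>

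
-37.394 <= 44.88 True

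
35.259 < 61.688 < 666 True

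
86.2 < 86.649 True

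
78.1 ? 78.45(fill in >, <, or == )<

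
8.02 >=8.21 False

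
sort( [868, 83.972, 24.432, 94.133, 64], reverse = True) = [868, 94.133, 83.972, 64, 24.432]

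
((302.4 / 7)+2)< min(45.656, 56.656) True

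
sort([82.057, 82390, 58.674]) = [58.674, 82.057, 82390]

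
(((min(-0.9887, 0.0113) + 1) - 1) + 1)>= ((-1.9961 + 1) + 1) True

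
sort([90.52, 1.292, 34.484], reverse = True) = [90.52, 34.484, 1.292]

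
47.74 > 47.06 True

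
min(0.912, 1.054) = 0.912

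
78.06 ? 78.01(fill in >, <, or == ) >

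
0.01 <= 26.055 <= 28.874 True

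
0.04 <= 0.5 True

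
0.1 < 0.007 False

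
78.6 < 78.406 False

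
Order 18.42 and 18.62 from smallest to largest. 18.42, 18.62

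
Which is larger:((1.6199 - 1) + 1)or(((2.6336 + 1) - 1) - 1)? (((2.6336 + 1) - 1) - 1)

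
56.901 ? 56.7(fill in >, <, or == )>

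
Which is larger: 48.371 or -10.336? 48.371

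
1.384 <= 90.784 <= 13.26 False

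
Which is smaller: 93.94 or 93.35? 93.35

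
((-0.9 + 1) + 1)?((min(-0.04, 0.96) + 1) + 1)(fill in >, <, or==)<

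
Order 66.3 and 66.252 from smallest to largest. 66.252, 66.3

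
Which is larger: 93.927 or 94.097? 94.097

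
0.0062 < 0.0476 True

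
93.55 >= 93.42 True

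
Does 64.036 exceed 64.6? No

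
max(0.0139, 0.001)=0.0139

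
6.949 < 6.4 False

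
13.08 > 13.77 False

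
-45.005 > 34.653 False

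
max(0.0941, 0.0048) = 0.0941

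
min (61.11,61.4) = 61.11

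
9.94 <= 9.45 False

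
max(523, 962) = 962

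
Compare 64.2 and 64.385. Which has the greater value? 64.385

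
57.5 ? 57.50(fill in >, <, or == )==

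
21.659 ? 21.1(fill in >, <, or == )>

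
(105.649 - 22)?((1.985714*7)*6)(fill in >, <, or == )>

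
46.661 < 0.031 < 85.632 False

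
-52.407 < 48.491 True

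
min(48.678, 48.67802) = 48.678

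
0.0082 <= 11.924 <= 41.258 True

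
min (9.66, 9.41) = 9.41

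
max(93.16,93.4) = 93.4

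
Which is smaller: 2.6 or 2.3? 2.3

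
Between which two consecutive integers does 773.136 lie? 773 and 774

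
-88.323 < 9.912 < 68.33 True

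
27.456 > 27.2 True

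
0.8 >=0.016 True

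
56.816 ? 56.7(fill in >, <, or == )>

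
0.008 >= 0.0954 False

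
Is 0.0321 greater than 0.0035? Yes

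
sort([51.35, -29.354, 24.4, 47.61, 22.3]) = [-29.354, 22.3, 24.4, 47.61, 51.35]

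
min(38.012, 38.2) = 38.012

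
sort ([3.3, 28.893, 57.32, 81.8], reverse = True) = [81.8, 57.32, 28.893, 3.3]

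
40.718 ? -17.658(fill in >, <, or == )>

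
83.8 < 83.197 False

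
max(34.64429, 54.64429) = 54.64429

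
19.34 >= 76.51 False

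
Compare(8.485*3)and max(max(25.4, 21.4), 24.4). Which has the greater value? (8.485*3)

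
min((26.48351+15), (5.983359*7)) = 41.48351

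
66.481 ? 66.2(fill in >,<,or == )>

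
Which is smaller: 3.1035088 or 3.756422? 3.1035088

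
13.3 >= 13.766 False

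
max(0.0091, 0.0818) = 0.0818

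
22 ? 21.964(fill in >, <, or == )>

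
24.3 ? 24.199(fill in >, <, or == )>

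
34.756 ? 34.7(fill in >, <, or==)>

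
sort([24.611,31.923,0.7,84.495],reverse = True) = [84.495,31.923,24.611,0.7]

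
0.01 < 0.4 True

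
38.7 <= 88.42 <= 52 False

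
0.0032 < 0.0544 True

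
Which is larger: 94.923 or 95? 95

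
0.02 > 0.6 False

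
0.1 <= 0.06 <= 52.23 False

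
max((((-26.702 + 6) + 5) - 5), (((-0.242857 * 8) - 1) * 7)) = -20.599992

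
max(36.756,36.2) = 36.756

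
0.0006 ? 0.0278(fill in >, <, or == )<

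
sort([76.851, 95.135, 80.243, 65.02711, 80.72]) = [65.02711, 76.851, 80.243, 80.72, 95.135]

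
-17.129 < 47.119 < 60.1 True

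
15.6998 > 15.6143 True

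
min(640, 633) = 633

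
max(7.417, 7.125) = 7.417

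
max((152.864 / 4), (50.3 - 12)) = 38.3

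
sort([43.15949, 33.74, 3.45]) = [3.45, 33.74, 43.15949]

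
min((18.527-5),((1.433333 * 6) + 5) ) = 13.527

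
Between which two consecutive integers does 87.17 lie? 87 and 88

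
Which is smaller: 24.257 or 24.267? 24.257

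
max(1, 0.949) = 1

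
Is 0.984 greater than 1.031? No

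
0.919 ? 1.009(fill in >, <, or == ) <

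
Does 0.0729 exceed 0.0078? Yes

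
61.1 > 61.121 False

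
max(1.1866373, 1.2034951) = 1.2034951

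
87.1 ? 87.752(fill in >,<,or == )<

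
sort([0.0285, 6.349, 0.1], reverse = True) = [6.349, 0.1, 0.0285]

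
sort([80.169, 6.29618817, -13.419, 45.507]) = [-13.419, 6.29618817, 45.507, 80.169]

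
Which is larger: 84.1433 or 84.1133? 84.1433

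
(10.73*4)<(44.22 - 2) False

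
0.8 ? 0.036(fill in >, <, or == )>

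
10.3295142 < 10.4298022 True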